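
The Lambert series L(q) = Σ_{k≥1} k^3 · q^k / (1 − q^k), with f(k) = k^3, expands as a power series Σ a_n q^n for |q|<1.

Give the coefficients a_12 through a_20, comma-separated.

n=12: 12·1 6·2 4·3 3·4 2·6 1·12  f→[1728+216+64+27+8+1]=2044
d|13:{1,13}  Σf=1+2197=2198
d|14:{14,7,2,1}  Σf=2744+343+8+1=3096
[q^15] f(1)=1,f(3)=27,f(5)=125,f(15)=3375 ⇒ 3528
[q^16] f(1)=1,f(2)=8,f(4)=64,f(8)=512,f(16)=4096 ⇒ 4681
n=17: 1·17 17·1  f→[1+4913]=4914
q^18  k|18↦f(k): 1:1 2:8 3:27 6:216 9:729 18:5832  a_18=6813
d|19:{19,1}  Σf=6859+1=6860
q^20  k|20↦f(k): 20:8000 10:1000 5:125 4:64 2:8 1:1  a_20=9198

2044, 2198, 3096, 3528, 4681, 4914, 6813, 6860, 9198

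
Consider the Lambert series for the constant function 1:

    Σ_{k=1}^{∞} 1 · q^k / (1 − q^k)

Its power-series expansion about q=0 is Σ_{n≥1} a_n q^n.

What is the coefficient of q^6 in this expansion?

[q^6] f(6)=1,f(3)=1,f(2)=1,f(1)=1 ⇒ 4

a_6 = 4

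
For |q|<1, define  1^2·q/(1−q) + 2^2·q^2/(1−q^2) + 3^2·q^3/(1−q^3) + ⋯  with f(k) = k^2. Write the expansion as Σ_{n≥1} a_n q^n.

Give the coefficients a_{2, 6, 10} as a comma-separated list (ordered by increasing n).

q^2  k|2↦f(k): 1:1 2:4  a_2=5
n=6: 1·6 2·3 3·2 6·1  f→[1+4+9+36]=50
n=10: 1·10 2·5 5·2 10·1  f→[1+4+25+100]=130

5, 50, 130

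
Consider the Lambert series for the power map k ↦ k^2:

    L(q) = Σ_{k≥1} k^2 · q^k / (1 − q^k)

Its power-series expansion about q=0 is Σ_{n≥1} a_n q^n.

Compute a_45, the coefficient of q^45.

n=45: 45·1 15·3 9·5 5·9 3·15 1·45  f→[2025+225+81+25+9+1]=2366

a_45 = 2366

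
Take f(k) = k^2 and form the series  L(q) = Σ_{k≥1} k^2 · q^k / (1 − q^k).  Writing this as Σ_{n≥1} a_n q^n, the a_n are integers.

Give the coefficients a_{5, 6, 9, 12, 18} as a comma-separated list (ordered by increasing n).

26, 50, 91, 210, 455

[q^5] f(1)=1,f(5)=25 ⇒ 26
[q^6] f(6)=36,f(3)=9,f(2)=4,f(1)=1 ⇒ 50
d|9:{1,3,9}  Σf=1+9+81=91
d|12:{12,6,4,3,2,1}  Σf=144+36+16+9+4+1=210
d|18:{1,2,3,6,9,18}  Σf=1+4+9+36+81+324=455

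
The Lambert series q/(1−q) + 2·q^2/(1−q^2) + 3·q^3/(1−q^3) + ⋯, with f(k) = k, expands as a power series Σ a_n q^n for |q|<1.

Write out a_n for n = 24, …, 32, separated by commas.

d|24:{1,2,3,4,6,8,12,24}  Σf=1+2+3+4+6+8+12+24=60
[q^25] f(1)=1,f(5)=5,f(25)=25 ⇒ 31
d|26:{26,13,2,1}  Σf=26+13+2+1=42
d|27:{1,3,9,27}  Σf=1+3+9+27=40
d|28:{28,14,7,4,2,1}  Σf=28+14+7+4+2+1=56
d|29:{29,1}  Σf=29+1=30
n=30: 30·1 15·2 10·3 6·5 5·6 3·10 2·15 1·30  f→[30+15+10+6+5+3+2+1]=72
d|31:{1,31}  Σf=1+31=32
n=32: 32·1 16·2 8·4 4·8 2·16 1·32  f→[32+16+8+4+2+1]=63

60, 31, 42, 40, 56, 30, 72, 32, 63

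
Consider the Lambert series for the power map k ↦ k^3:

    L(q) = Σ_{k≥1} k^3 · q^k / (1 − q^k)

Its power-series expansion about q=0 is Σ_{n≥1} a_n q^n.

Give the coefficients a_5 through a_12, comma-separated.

d|5:{1,5}  Σf=1+125=126
n=6: 1·6 2·3 3·2 6·1  f→[1+8+27+216]=252
q^7  k|7↦f(k): 1:1 7:343  a_7=344
n=8: 8·1 4·2 2·4 1·8  f→[512+64+8+1]=585
[q^9] f(9)=729,f(3)=27,f(1)=1 ⇒ 757
[q^10] f(10)=1000,f(5)=125,f(2)=8,f(1)=1 ⇒ 1134
d|11:{1,11}  Σf=1+1331=1332
[q^12] f(12)=1728,f(6)=216,f(4)=64,f(3)=27,f(2)=8,f(1)=1 ⇒ 2044

126, 252, 344, 585, 757, 1134, 1332, 2044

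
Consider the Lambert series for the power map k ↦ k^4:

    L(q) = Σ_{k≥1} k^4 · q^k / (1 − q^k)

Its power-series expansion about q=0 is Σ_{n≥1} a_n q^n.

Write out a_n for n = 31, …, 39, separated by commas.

923522, 1118481, 1200644, 1419874, 1503652, 1813539, 1874162, 2215474, 2342084

[q^31] f(1)=1,f(31)=923521 ⇒ 923522
n=32: 32·1 16·2 8·4 4·8 2·16 1·32  f→[1048576+65536+4096+256+16+1]=1118481
[q^33] f(1)=1,f(3)=81,f(11)=14641,f(33)=1185921 ⇒ 1200644
q^34  k|34↦f(k): 34:1336336 17:83521 2:16 1:1  a_34=1419874
[q^35] f(1)=1,f(5)=625,f(7)=2401,f(35)=1500625 ⇒ 1503652
d|36:{1,2,3,4,6,9,12,18,36}  Σf=1+16+81+256+1296+6561+20736+104976+1679616=1813539
d|37:{1,37}  Σf=1+1874161=1874162
n=38: 1·38 2·19 19·2 38·1  f→[1+16+130321+2085136]=2215474
n=39: 1·39 3·13 13·3 39·1  f→[1+81+28561+2313441]=2342084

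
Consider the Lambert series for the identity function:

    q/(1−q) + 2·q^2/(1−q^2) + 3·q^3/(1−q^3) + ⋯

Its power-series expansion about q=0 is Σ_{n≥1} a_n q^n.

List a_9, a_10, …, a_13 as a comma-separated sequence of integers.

[q^9] f(1)=1,f(3)=3,f(9)=9 ⇒ 13
d|10:{1,2,5,10}  Σf=1+2+5+10=18
d|11:{11,1}  Σf=11+1=12
d|12:{12,6,4,3,2,1}  Σf=12+6+4+3+2+1=28
[q^13] f(13)=13,f(1)=1 ⇒ 14

13, 18, 12, 28, 14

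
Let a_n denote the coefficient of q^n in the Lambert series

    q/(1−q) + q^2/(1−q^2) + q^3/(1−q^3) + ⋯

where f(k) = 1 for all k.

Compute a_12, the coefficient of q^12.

[q^12] f(12)=1,f(6)=1,f(4)=1,f(3)=1,f(2)=1,f(1)=1 ⇒ 6

a_12 = 6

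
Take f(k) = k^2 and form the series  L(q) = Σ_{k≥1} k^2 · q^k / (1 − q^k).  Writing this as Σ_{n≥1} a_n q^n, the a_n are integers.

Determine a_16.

a_16 = 341

n=16: 16·1 8·2 4·4 2·8 1·16  f→[256+64+16+4+1]=341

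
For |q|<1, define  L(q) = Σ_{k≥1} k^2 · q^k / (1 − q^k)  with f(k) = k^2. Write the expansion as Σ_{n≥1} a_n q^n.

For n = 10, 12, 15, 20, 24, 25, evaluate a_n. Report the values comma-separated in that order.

130, 210, 260, 546, 850, 651

d|10:{1,2,5,10}  Σf=1+4+25+100=130
d|12:{12,6,4,3,2,1}  Σf=144+36+16+9+4+1=210
[q^15] f(1)=1,f(3)=9,f(5)=25,f(15)=225 ⇒ 260
q^20  k|20↦f(k): 20:400 10:100 5:25 4:16 2:4 1:1  a_20=546
q^24  k|24↦f(k): 24:576 12:144 8:64 6:36 4:16 3:9 2:4 1:1  a_24=850
[q^25] f(1)=1,f(5)=25,f(25)=625 ⇒ 651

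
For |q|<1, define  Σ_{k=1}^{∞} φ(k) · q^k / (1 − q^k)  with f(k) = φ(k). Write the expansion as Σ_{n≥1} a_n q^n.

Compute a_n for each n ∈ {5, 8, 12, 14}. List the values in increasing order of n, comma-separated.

q^5  k|5↦φ(k): 1:1 5:4  a_5=5
d|8:{1,2,4,8}  Σφ=1+1+2+4=8
q^12  k|12↦φ(k): 12:4 6:2 4:2 3:2 2:1 1:1  a_12=12
d|14:{14,7,2,1}  Σφ=6+6+1+1=14

5, 8, 12, 14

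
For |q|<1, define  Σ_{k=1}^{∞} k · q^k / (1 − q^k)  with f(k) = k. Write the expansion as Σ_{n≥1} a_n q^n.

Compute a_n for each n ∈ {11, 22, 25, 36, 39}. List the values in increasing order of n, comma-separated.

12, 36, 31, 91, 56

d|11:{1,11}  Σf=1+11=12
n=22: 1·22 2·11 11·2 22·1  f→[1+2+11+22]=36
[q^25] f(1)=1,f(5)=5,f(25)=25 ⇒ 31
n=36: 36·1 18·2 12·3 9·4 6·6 4·9 3·12 2·18 1·36  f→[36+18+12+9+6+4+3+2+1]=91
d|39:{1,3,13,39}  Σf=1+3+13+39=56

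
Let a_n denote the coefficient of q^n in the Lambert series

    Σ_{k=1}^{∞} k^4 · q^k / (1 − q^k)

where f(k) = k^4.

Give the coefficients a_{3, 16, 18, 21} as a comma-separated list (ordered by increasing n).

d|3:{1,3}  Σf=1+81=82
d|16:{16,8,4,2,1}  Σf=65536+4096+256+16+1=69905
[q^18] f(1)=1,f(2)=16,f(3)=81,f(6)=1296,f(9)=6561,f(18)=104976 ⇒ 112931
q^21  k|21↦f(k): 21:194481 7:2401 3:81 1:1  a_21=196964

82, 69905, 112931, 196964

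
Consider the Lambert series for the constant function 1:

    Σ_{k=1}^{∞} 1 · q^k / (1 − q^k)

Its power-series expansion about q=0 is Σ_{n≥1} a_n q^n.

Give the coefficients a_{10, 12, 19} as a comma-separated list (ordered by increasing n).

4, 6, 2

d|10:{10,5,2,1}  Σf=1+1+1+1=4
n=12: 12·1 6·2 4·3 3·4 2·6 1·12  f→[1+1+1+1+1+1]=6
[q^19] f(1)=1,f(19)=1 ⇒ 2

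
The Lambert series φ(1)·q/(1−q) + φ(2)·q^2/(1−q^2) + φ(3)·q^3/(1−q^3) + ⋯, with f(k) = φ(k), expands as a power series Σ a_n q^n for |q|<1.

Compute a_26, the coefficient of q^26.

q^26  k|26↦φ(k): 26:12 13:12 2:1 1:1  a_26=26

a_26 = 26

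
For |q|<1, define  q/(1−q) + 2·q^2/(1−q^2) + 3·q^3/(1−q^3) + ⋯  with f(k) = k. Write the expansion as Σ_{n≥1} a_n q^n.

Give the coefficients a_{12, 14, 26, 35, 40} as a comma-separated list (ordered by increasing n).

q^12  k|12↦f(k): 1:1 2:2 3:3 4:4 6:6 12:12  a_12=28
[q^14] f(1)=1,f(2)=2,f(7)=7,f(14)=14 ⇒ 24
q^26  k|26↦f(k): 1:1 2:2 13:13 26:26  a_26=42
[q^35] f(1)=1,f(5)=5,f(7)=7,f(35)=35 ⇒ 48
n=40: 40·1 20·2 10·4 8·5 5·8 4·10 2·20 1·40  f→[40+20+10+8+5+4+2+1]=90

28, 24, 42, 48, 90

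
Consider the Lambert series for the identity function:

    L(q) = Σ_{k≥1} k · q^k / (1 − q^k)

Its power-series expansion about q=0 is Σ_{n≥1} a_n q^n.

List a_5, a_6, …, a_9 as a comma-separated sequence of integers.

6, 12, 8, 15, 13

d|5:{5,1}  Σf=5+1=6
[q^6] f(1)=1,f(2)=2,f(3)=3,f(6)=6 ⇒ 12
d|7:{1,7}  Σf=1+7=8
d|8:{1,2,4,8}  Σf=1+2+4+8=15
d|9:{9,3,1}  Σf=9+3+1=13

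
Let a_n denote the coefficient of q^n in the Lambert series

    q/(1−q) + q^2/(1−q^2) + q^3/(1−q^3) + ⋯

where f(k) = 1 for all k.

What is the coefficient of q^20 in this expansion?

a_20 = 6

q^20  k|20↦f(k): 20:1 10:1 5:1 4:1 2:1 1:1  a_20=6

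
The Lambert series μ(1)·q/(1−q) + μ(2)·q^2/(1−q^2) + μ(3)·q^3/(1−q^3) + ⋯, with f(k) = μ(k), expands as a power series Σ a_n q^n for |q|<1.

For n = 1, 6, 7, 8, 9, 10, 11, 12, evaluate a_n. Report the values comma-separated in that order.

1, 0, 0, 0, 0, 0, 0, 0

q^1  k|1↦μ(k): 1:1  a_1=1
n=6: 1·6 2·3 3·2 6·1  μ→[1+(-1)+(-1)+1]=0
q^7  k|7↦μ(k): 1:1 7:-1  a_7=0
d|8:{8,4,2,1}  Σμ=0+0+(-1)+1=0
q^9  k|9↦μ(k): 9:0 3:-1 1:1  a_9=0
[q^10] μ(1)=1,μ(2)=-1,μ(5)=-1,μ(10)=1 ⇒ 0
[q^11] μ(11)=-1,μ(1)=1 ⇒ 0
[q^12] μ(12)=0,μ(6)=1,μ(4)=0,μ(3)=-1,μ(2)=-1,μ(1)=1 ⇒ 0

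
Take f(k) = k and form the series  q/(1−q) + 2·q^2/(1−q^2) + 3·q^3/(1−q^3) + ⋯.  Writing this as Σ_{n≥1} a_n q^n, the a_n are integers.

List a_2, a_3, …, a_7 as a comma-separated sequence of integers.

q^2  k|2↦f(k): 2:2 1:1  a_2=3
d|3:{1,3}  Σf=1+3=4
q^4  k|4↦f(k): 4:4 2:2 1:1  a_4=7
d|5:{1,5}  Σf=1+5=6
d|6:{6,3,2,1}  Σf=6+3+2+1=12
q^7  k|7↦f(k): 7:7 1:1  a_7=8

3, 4, 7, 6, 12, 8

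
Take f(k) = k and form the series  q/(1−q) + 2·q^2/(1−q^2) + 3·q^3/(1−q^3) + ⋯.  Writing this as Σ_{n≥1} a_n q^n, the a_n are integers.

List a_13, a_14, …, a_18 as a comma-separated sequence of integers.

d|13:{1,13}  Σf=1+13=14
[q^14] f(1)=1,f(2)=2,f(7)=7,f(14)=14 ⇒ 24
q^15  k|15↦f(k): 1:1 3:3 5:5 15:15  a_15=24
[q^16] f(1)=1,f(2)=2,f(4)=4,f(8)=8,f(16)=16 ⇒ 31
d|17:{1,17}  Σf=1+17=18
d|18:{18,9,6,3,2,1}  Σf=18+9+6+3+2+1=39

14, 24, 24, 31, 18, 39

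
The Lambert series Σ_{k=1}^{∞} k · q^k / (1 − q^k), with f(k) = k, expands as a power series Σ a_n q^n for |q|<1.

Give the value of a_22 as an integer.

d|22:{22,11,2,1}  Σf=22+11+2+1=36

a_22 = 36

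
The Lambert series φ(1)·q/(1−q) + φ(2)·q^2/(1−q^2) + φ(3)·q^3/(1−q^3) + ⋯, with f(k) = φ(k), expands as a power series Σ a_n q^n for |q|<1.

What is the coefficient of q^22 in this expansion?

[q^22] φ(22)=10,φ(11)=10,φ(2)=1,φ(1)=1 ⇒ 22

a_22 = 22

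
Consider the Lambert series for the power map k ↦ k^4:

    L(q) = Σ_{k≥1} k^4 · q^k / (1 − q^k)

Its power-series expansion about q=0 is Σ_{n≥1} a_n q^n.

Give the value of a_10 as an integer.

a_10 = 10642

q^10  k|10↦f(k): 1:1 2:16 5:625 10:10000  a_10=10642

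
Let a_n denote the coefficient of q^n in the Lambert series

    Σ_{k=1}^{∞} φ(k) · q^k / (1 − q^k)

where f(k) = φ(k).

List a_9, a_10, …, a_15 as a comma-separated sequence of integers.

q^9  k|9↦φ(k): 9:6 3:2 1:1  a_9=9
d|10:{1,2,5,10}  Σφ=1+1+4+4=10
[q^11] φ(1)=1,φ(11)=10 ⇒ 11
q^12  k|12↦φ(k): 12:4 6:2 4:2 3:2 2:1 1:1  a_12=12
q^13  k|13↦φ(k): 13:12 1:1  a_13=13
q^14  k|14↦φ(k): 14:6 7:6 2:1 1:1  a_14=14
n=15: 15·1 5·3 3·5 1·15  φ→[8+4+2+1]=15

9, 10, 11, 12, 13, 14, 15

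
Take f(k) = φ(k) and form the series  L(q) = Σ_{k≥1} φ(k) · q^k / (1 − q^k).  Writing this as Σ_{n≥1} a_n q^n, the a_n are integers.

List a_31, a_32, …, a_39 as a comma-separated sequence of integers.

n=31: 31·1 1·31  φ→[30+1]=31
[q^32] φ(32)=16,φ(16)=8,φ(8)=4,φ(4)=2,φ(2)=1,φ(1)=1 ⇒ 32
d|33:{33,11,3,1}  Σφ=20+10+2+1=33
[q^34] φ(34)=16,φ(17)=16,φ(2)=1,φ(1)=1 ⇒ 34
q^35  k|35↦φ(k): 1:1 5:4 7:6 35:24  a_35=35
d|36:{1,2,3,4,6,9,12,18,36}  Σφ=1+1+2+2+2+6+4+6+12=36
n=37: 1·37 37·1  φ→[1+36]=37
n=38: 1·38 2·19 19·2 38·1  φ→[1+1+18+18]=38
q^39  k|39↦φ(k): 39:24 13:12 3:2 1:1  a_39=39

31, 32, 33, 34, 35, 36, 37, 38, 39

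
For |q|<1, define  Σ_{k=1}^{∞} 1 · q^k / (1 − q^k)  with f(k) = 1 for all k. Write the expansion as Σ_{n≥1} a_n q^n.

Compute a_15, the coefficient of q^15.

q^15  k|15↦f(k): 15:1 5:1 3:1 1:1  a_15=4

a_15 = 4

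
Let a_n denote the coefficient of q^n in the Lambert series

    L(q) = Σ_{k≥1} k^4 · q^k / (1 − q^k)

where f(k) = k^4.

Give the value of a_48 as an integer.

n=48: 48·1 24·2 16·3 12·4 8·6 6·8 4·12 3·16 2·24 1·48  f→[5308416+331776+65536+20736+4096+1296+256+81+16+1]=5732210

a_48 = 5732210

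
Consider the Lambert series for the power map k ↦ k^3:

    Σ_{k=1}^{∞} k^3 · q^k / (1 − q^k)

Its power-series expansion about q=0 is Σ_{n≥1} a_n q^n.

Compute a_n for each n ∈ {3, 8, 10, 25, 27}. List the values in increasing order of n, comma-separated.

d|3:{1,3}  Σf=1+27=28
d|8:{1,2,4,8}  Σf=1+8+64+512=585
d|10:{10,5,2,1}  Σf=1000+125+8+1=1134
[q^25] f(1)=1,f(5)=125,f(25)=15625 ⇒ 15751
n=27: 1·27 3·9 9·3 27·1  f→[1+27+729+19683]=20440

28, 585, 1134, 15751, 20440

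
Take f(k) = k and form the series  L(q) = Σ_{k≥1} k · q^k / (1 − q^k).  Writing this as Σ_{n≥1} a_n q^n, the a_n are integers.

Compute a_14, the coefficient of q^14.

a_14 = 24

n=14: 14·1 7·2 2·7 1·14  f→[14+7+2+1]=24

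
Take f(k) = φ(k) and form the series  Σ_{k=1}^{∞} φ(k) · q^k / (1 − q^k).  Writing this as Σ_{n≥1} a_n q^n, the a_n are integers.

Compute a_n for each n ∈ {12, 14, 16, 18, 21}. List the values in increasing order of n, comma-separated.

[q^12] φ(1)=1,φ(2)=1,φ(3)=2,φ(4)=2,φ(6)=2,φ(12)=4 ⇒ 12
d|14:{14,7,2,1}  Σφ=6+6+1+1=14
[q^16] φ(1)=1,φ(2)=1,φ(4)=2,φ(8)=4,φ(16)=8 ⇒ 16
q^18  k|18↦φ(k): 18:6 9:6 6:2 3:2 2:1 1:1  a_18=18
q^21  k|21↦φ(k): 21:12 7:6 3:2 1:1  a_21=21

12, 14, 16, 18, 21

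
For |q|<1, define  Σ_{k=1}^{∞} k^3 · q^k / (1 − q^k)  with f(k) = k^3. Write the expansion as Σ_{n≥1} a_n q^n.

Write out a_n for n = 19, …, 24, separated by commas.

d|19:{19,1}  Σf=6859+1=6860
n=20: 1·20 2·10 4·5 5·4 10·2 20·1  f→[1+8+64+125+1000+8000]=9198
q^21  k|21↦f(k): 1:1 3:27 7:343 21:9261  a_21=9632
[q^22] f(1)=1,f(2)=8,f(11)=1331,f(22)=10648 ⇒ 11988
n=23: 23·1 1·23  f→[12167+1]=12168
q^24  k|24↦f(k): 24:13824 12:1728 8:512 6:216 4:64 3:27 2:8 1:1  a_24=16380

6860, 9198, 9632, 11988, 12168, 16380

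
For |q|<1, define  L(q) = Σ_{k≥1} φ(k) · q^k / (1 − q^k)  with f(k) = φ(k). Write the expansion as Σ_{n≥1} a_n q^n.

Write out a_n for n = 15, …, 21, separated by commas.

[q^15] φ(1)=1,φ(3)=2,φ(5)=4,φ(15)=8 ⇒ 15
q^16  k|16↦φ(k): 1:1 2:1 4:2 8:4 16:8  a_16=16
[q^17] φ(1)=1,φ(17)=16 ⇒ 17
d|18:{18,9,6,3,2,1}  Σφ=6+6+2+2+1+1=18
q^19  k|19↦φ(k): 19:18 1:1  a_19=19
d|20:{20,10,5,4,2,1}  Σφ=8+4+4+2+1+1=20
d|21:{1,3,7,21}  Σφ=1+2+6+12=21

15, 16, 17, 18, 19, 20, 21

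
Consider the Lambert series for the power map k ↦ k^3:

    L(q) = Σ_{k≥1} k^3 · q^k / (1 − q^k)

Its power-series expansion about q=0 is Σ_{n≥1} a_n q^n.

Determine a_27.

q^27  k|27↦f(k): 27:19683 9:729 3:27 1:1  a_27=20440

a_27 = 20440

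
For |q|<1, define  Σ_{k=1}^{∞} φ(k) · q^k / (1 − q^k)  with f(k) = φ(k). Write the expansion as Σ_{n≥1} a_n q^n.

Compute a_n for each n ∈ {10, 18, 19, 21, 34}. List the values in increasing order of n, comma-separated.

q^10  k|10↦φ(k): 1:1 2:1 5:4 10:4  a_10=10
q^18  k|18↦φ(k): 1:1 2:1 3:2 6:2 9:6 18:6  a_18=18
q^19  k|19↦φ(k): 19:18 1:1  a_19=19
d|21:{1,3,7,21}  Σφ=1+2+6+12=21
q^34  k|34↦φ(k): 1:1 2:1 17:16 34:16  a_34=34

10, 18, 19, 21, 34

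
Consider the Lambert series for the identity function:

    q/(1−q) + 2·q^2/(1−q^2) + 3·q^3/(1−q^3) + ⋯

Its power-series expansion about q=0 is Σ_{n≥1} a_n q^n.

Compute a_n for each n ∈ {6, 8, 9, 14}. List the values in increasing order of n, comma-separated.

q^6  k|6↦f(k): 1:1 2:2 3:3 6:6  a_6=12
q^8  k|8↦f(k): 1:1 2:2 4:4 8:8  a_8=15
d|9:{1,3,9}  Σf=1+3+9=13
d|14:{1,2,7,14}  Σf=1+2+7+14=24

12, 15, 13, 24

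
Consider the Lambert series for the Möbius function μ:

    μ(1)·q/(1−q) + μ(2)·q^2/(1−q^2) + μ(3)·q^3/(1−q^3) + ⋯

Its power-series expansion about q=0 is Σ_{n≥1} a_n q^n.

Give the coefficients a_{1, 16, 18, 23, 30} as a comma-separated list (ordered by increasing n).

q^1  k|1↦μ(k): 1:1  a_1=1
q^16  k|16↦μ(k): 1:1 2:-1 4:0 8:0 16:0  a_16=0
d|18:{18,9,6,3,2,1}  Σμ=0+0+1+(-1)+(-1)+1=0
q^23  k|23↦μ(k): 1:1 23:-1  a_23=0
d|30:{30,15,10,6,5,3,2,1}  Σμ=(-1)+1+1+1+(-1)+(-1)+(-1)+1=0

1, 0, 0, 0, 0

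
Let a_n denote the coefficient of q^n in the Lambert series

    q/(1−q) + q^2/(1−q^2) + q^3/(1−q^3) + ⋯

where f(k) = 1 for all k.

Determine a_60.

[q^60] f(1)=1,f(2)=1,f(3)=1,f(4)=1,f(5)=1,f(6)=1,f(10)=1,f(12)=1,f(15)=1,f(20)=1,f(30)=1,f(60)=1 ⇒ 12

a_60 = 12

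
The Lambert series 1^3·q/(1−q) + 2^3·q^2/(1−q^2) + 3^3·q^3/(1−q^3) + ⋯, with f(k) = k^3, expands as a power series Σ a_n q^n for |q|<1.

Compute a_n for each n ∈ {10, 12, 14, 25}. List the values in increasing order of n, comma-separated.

[q^10] f(10)=1000,f(5)=125,f(2)=8,f(1)=1 ⇒ 1134
q^12  k|12↦f(k): 12:1728 6:216 4:64 3:27 2:8 1:1  a_12=2044
[q^14] f(14)=2744,f(7)=343,f(2)=8,f(1)=1 ⇒ 3096
n=25: 25·1 5·5 1·25  f→[15625+125+1]=15751

1134, 2044, 3096, 15751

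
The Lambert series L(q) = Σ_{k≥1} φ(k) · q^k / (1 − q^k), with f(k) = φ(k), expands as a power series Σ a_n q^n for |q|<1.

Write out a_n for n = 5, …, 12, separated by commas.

n=5: 5·1 1·5  φ→[4+1]=5
q^6  k|6↦φ(k): 1:1 2:1 3:2 6:2  a_6=6
d|7:{7,1}  Σφ=6+1=7
[q^8] φ(1)=1,φ(2)=1,φ(4)=2,φ(8)=4 ⇒ 8
q^9  k|9↦φ(k): 1:1 3:2 9:6  a_9=9
d|10:{10,5,2,1}  Σφ=4+4+1+1=10
q^11  k|11↦φ(k): 1:1 11:10  a_11=11
[q^12] φ(1)=1,φ(2)=1,φ(3)=2,φ(4)=2,φ(6)=2,φ(12)=4 ⇒ 12

5, 6, 7, 8, 9, 10, 11, 12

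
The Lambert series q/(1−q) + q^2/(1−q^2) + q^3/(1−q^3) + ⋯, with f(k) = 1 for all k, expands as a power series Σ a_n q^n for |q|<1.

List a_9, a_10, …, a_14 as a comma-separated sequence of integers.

3, 4, 2, 6, 2, 4

n=9: 1·9 3·3 9·1  f→[1+1+1]=3
n=10: 10·1 5·2 2·5 1·10  f→[1+1+1+1]=4
[q^11] f(11)=1,f(1)=1 ⇒ 2
[q^12] f(12)=1,f(6)=1,f(4)=1,f(3)=1,f(2)=1,f(1)=1 ⇒ 6
[q^13] f(1)=1,f(13)=1 ⇒ 2
q^14  k|14↦f(k): 1:1 2:1 7:1 14:1  a_14=4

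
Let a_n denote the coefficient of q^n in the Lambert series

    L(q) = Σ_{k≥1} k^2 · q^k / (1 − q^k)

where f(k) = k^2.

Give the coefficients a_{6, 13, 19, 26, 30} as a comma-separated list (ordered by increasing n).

50, 170, 362, 850, 1300

n=6: 6·1 3·2 2·3 1·6  f→[36+9+4+1]=50
n=13: 13·1 1·13  f→[169+1]=170
n=19: 19·1 1·19  f→[361+1]=362
[q^26] f(26)=676,f(13)=169,f(2)=4,f(1)=1 ⇒ 850
q^30  k|30↦f(k): 30:900 15:225 10:100 6:36 5:25 3:9 2:4 1:1  a_30=1300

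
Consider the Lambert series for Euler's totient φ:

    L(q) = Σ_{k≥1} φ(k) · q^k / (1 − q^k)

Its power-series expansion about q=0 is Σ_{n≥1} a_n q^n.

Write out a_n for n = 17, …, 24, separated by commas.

d|17:{1,17}  Σφ=1+16=17
d|18:{1,2,3,6,9,18}  Σφ=1+1+2+2+6+6=18
d|19:{19,1}  Σφ=18+1=19
q^20  k|20↦φ(k): 20:8 10:4 5:4 4:2 2:1 1:1  a_20=20
n=21: 21·1 7·3 3·7 1·21  φ→[12+6+2+1]=21
n=22: 1·22 2·11 11·2 22·1  φ→[1+1+10+10]=22
[q^23] φ(23)=22,φ(1)=1 ⇒ 23
n=24: 24·1 12·2 8·3 6·4 4·6 3·8 2·12 1·24  φ→[8+4+4+2+2+2+1+1]=24

17, 18, 19, 20, 21, 22, 23, 24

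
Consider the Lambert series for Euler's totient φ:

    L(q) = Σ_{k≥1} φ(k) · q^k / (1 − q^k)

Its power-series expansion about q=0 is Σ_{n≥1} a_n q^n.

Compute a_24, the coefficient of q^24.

q^24  k|24↦φ(k): 1:1 2:1 3:2 4:2 6:2 8:4 12:4 24:8  a_24=24

a_24 = 24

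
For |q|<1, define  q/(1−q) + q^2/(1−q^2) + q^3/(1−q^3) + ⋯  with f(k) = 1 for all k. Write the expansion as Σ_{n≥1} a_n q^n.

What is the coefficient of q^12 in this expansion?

q^12  k|12↦f(k): 12:1 6:1 4:1 3:1 2:1 1:1  a_12=6

a_12 = 6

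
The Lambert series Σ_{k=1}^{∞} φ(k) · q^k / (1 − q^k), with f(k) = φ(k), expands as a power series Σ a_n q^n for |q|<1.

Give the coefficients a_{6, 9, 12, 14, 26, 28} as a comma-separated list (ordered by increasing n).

d|6:{6,3,2,1}  Σφ=2+2+1+1=6
n=9: 9·1 3·3 1·9  φ→[6+2+1]=9
q^12  k|12↦φ(k): 1:1 2:1 3:2 4:2 6:2 12:4  a_12=12
d|14:{14,7,2,1}  Σφ=6+6+1+1=14
d|26:{26,13,2,1}  Σφ=12+12+1+1=26
n=28: 28·1 14·2 7·4 4·7 2·14 1·28  φ→[12+6+6+2+1+1]=28

6, 9, 12, 14, 26, 28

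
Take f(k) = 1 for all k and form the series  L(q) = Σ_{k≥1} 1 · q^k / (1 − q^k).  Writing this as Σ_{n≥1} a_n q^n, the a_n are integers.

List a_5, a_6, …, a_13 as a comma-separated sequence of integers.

2, 4, 2, 4, 3, 4, 2, 6, 2

n=5: 5·1 1·5  f→[1+1]=2
n=6: 1·6 2·3 3·2 6·1  f→[1+1+1+1]=4
d|7:{7,1}  Σf=1+1=2
d|8:{1,2,4,8}  Σf=1+1+1+1=4
[q^9] f(1)=1,f(3)=1,f(9)=1 ⇒ 3
n=10: 10·1 5·2 2·5 1·10  f→[1+1+1+1]=4
q^11  k|11↦f(k): 1:1 11:1  a_11=2
d|12:{1,2,3,4,6,12}  Σf=1+1+1+1+1+1=6
[q^13] f(1)=1,f(13)=1 ⇒ 2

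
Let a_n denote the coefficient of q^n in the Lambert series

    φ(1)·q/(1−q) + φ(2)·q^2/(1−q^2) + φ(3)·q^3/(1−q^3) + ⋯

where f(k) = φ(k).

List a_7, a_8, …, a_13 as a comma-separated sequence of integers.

d|7:{1,7}  Σφ=1+6=7
[q^8] φ(1)=1,φ(2)=1,φ(4)=2,φ(8)=4 ⇒ 8
q^9  k|9↦φ(k): 9:6 3:2 1:1  a_9=9
[q^10] φ(10)=4,φ(5)=4,φ(2)=1,φ(1)=1 ⇒ 10
d|11:{11,1}  Σφ=10+1=11
q^12  k|12↦φ(k): 1:1 2:1 3:2 4:2 6:2 12:4  a_12=12
q^13  k|13↦φ(k): 1:1 13:12  a_13=13

7, 8, 9, 10, 11, 12, 13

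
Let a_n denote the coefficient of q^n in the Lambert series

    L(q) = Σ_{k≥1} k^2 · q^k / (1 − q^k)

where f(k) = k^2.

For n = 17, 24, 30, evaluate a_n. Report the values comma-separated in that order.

d|17:{17,1}  Σf=289+1=290
n=24: 24·1 12·2 8·3 6·4 4·6 3·8 2·12 1·24  f→[576+144+64+36+16+9+4+1]=850
d|30:{30,15,10,6,5,3,2,1}  Σf=900+225+100+36+25+9+4+1=1300

290, 850, 1300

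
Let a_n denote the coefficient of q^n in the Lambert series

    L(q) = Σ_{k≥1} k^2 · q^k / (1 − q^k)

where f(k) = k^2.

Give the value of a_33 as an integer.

d|33:{1,3,11,33}  Σf=1+9+121+1089=1220

a_33 = 1220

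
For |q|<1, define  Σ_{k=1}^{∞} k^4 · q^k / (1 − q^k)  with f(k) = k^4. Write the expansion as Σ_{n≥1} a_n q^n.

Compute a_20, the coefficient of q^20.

a_20 = 170898

q^20  k|20↦f(k): 20:160000 10:10000 5:625 4:256 2:16 1:1  a_20=170898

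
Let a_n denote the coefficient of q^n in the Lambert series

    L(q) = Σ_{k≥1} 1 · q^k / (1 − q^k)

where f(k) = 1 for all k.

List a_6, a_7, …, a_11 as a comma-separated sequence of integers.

n=6: 1·6 2·3 3·2 6·1  f→[1+1+1+1]=4
[q^7] f(7)=1,f(1)=1 ⇒ 2
q^8  k|8↦f(k): 1:1 2:1 4:1 8:1  a_8=4
q^9  k|9↦f(k): 1:1 3:1 9:1  a_9=3
q^10  k|10↦f(k): 10:1 5:1 2:1 1:1  a_10=4
n=11: 11·1 1·11  f→[1+1]=2

4, 2, 4, 3, 4, 2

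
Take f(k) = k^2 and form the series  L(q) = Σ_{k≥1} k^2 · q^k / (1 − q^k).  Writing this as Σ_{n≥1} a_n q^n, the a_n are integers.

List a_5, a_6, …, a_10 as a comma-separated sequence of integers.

26, 50, 50, 85, 91, 130

n=5: 5·1 1·5  f→[25+1]=26
[q^6] f(1)=1,f(2)=4,f(3)=9,f(6)=36 ⇒ 50
q^7  k|7↦f(k): 1:1 7:49  a_7=50
q^8  k|8↦f(k): 1:1 2:4 4:16 8:64  a_8=85
[q^9] f(9)=81,f(3)=9,f(1)=1 ⇒ 91
[q^10] f(10)=100,f(5)=25,f(2)=4,f(1)=1 ⇒ 130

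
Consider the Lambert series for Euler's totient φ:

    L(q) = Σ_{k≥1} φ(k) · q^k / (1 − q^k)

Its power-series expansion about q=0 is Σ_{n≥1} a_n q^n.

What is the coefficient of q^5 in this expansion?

[q^5] φ(1)=1,φ(5)=4 ⇒ 5

a_5 = 5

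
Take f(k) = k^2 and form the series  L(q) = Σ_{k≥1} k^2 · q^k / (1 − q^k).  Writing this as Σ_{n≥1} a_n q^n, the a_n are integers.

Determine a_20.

[q^20] f(1)=1,f(2)=4,f(4)=16,f(5)=25,f(10)=100,f(20)=400 ⇒ 546

a_20 = 546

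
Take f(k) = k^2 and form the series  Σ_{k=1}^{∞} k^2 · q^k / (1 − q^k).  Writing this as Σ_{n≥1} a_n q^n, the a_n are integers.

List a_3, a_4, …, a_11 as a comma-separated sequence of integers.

d|3:{1,3}  Σf=1+9=10
[q^4] f(4)=16,f(2)=4,f(1)=1 ⇒ 21
d|5:{5,1}  Σf=25+1=26
d|6:{6,3,2,1}  Σf=36+9+4+1=50
[q^7] f(1)=1,f(7)=49 ⇒ 50
n=8: 8·1 4·2 2·4 1·8  f→[64+16+4+1]=85
n=9: 9·1 3·3 1·9  f→[81+9+1]=91
[q^10] f(10)=100,f(5)=25,f(2)=4,f(1)=1 ⇒ 130
d|11:{1,11}  Σf=1+121=122

10, 21, 26, 50, 50, 85, 91, 130, 122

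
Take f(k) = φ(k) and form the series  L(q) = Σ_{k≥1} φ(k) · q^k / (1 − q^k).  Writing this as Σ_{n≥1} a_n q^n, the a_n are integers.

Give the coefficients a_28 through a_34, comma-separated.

q^28  k|28↦φ(k): 28:12 14:6 7:6 4:2 2:1 1:1  a_28=28
d|29:{1,29}  Σφ=1+28=29
d|30:{30,15,10,6,5,3,2,1}  Σφ=8+8+4+2+4+2+1+1=30
[q^31] φ(31)=30,φ(1)=1 ⇒ 31
q^32  k|32↦φ(k): 1:1 2:1 4:2 8:4 16:8 32:16  a_32=32
n=33: 33·1 11·3 3·11 1·33  φ→[20+10+2+1]=33
[q^34] φ(34)=16,φ(17)=16,φ(2)=1,φ(1)=1 ⇒ 34

28, 29, 30, 31, 32, 33, 34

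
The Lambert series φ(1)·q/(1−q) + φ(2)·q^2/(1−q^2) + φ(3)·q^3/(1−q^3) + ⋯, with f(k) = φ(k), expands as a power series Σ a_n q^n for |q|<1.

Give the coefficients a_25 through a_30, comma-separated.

d|25:{1,5,25}  Σφ=1+4+20=25
q^26  k|26↦φ(k): 26:12 13:12 2:1 1:1  a_26=26
d|27:{27,9,3,1}  Σφ=18+6+2+1=27
d|28:{28,14,7,4,2,1}  Σφ=12+6+6+2+1+1=28
n=29: 29·1 1·29  φ→[28+1]=29
[q^30] φ(1)=1,φ(2)=1,φ(3)=2,φ(5)=4,φ(6)=2,φ(10)=4,φ(15)=8,φ(30)=8 ⇒ 30

25, 26, 27, 28, 29, 30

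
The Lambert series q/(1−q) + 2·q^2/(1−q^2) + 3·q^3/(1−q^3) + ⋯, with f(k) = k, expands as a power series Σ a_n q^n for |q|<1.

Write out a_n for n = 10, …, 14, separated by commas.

18, 12, 28, 14, 24

d|10:{1,2,5,10}  Σf=1+2+5+10=18
d|11:{11,1}  Σf=11+1=12
[q^12] f(12)=12,f(6)=6,f(4)=4,f(3)=3,f(2)=2,f(1)=1 ⇒ 28
d|13:{1,13}  Σf=1+13=14
[q^14] f(14)=14,f(7)=7,f(2)=2,f(1)=1 ⇒ 24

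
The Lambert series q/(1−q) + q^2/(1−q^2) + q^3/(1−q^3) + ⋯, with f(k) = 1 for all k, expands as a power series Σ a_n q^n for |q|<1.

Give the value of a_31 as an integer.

a_31 = 2

n=31: 31·1 1·31  f→[1+1]=2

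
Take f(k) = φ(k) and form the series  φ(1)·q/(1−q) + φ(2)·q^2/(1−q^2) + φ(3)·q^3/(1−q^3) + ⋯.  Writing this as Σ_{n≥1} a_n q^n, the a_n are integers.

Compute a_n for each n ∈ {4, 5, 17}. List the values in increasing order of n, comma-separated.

n=4: 1·4 2·2 4·1  φ→[1+1+2]=4
d|5:{1,5}  Σφ=1+4=5
q^17  k|17↦φ(k): 17:16 1:1  a_17=17

4, 5, 17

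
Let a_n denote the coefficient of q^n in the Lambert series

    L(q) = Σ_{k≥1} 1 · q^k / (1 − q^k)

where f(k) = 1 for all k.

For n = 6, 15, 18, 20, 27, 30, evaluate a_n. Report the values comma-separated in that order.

4, 4, 6, 6, 4, 8

q^6  k|6↦f(k): 6:1 3:1 2:1 1:1  a_6=4
d|15:{15,5,3,1}  Σf=1+1+1+1=4
q^18  k|18↦f(k): 1:1 2:1 3:1 6:1 9:1 18:1  a_18=6
n=20: 1·20 2·10 4·5 5·4 10·2 20·1  f→[1+1+1+1+1+1]=6
n=27: 1·27 3·9 9·3 27·1  f→[1+1+1+1]=4
q^30  k|30↦f(k): 30:1 15:1 10:1 6:1 5:1 3:1 2:1 1:1  a_30=8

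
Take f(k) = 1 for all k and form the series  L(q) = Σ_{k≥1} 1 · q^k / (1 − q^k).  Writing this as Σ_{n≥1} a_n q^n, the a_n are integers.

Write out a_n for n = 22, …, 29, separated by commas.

[q^22] f(1)=1,f(2)=1,f(11)=1,f(22)=1 ⇒ 4
q^23  k|23↦f(k): 23:1 1:1  a_23=2
n=24: 1·24 2·12 3·8 4·6 6·4 8·3 12·2 24·1  f→[1+1+1+1+1+1+1+1]=8
[q^25] f(25)=1,f(5)=1,f(1)=1 ⇒ 3
d|26:{1,2,13,26}  Σf=1+1+1+1=4
q^27  k|27↦f(k): 27:1 9:1 3:1 1:1  a_27=4
q^28  k|28↦f(k): 1:1 2:1 4:1 7:1 14:1 28:1  a_28=6
d|29:{1,29}  Σf=1+1=2

4, 2, 8, 3, 4, 4, 6, 2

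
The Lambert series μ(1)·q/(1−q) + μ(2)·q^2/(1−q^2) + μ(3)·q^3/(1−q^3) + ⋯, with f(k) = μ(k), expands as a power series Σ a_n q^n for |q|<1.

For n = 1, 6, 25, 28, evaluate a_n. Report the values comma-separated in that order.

1, 0, 0, 0

[q^1] μ(1)=1 ⇒ 1
n=6: 6·1 3·2 2·3 1·6  μ→[1+(-1)+(-1)+1]=0
q^25  k|25↦μ(k): 25:0 5:-1 1:1  a_25=0
d|28:{28,14,7,4,2,1}  Σμ=0+1+(-1)+0+(-1)+1=0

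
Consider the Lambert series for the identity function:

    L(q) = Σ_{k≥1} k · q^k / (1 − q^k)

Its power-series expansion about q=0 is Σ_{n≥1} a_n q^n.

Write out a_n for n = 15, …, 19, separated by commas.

n=15: 1·15 3·5 5·3 15·1  f→[1+3+5+15]=24
d|16:{1,2,4,8,16}  Σf=1+2+4+8+16=31
q^17  k|17↦f(k): 17:17 1:1  a_17=18
q^18  k|18↦f(k): 18:18 9:9 6:6 3:3 2:2 1:1  a_18=39
q^19  k|19↦f(k): 19:19 1:1  a_19=20

24, 31, 18, 39, 20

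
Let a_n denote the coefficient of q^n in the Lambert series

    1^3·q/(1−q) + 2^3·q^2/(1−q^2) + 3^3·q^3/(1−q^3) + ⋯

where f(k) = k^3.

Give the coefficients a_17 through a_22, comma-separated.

d|17:{17,1}  Σf=4913+1=4914
q^18  k|18↦f(k): 1:1 2:8 3:27 6:216 9:729 18:5832  a_18=6813
n=19: 1·19 19·1  f→[1+6859]=6860
q^20  k|20↦f(k): 1:1 2:8 4:64 5:125 10:1000 20:8000  a_20=9198
[q^21] f(21)=9261,f(7)=343,f(3)=27,f(1)=1 ⇒ 9632
d|22:{22,11,2,1}  Σf=10648+1331+8+1=11988

4914, 6813, 6860, 9198, 9632, 11988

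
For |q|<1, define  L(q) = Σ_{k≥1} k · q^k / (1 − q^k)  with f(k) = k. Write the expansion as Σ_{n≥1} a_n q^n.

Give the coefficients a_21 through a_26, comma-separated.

q^21  k|21↦f(k): 21:21 7:7 3:3 1:1  a_21=32
d|22:{1,2,11,22}  Σf=1+2+11+22=36
[q^23] f(23)=23,f(1)=1 ⇒ 24
q^24  k|24↦f(k): 24:24 12:12 8:8 6:6 4:4 3:3 2:2 1:1  a_24=60
[q^25] f(1)=1,f(5)=5,f(25)=25 ⇒ 31
q^26  k|26↦f(k): 1:1 2:2 13:13 26:26  a_26=42

32, 36, 24, 60, 31, 42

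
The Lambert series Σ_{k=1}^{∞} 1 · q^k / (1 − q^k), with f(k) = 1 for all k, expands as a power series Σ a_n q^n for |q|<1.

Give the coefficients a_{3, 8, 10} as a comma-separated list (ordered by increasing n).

q^3  k|3↦f(k): 3:1 1:1  a_3=2
d|8:{8,4,2,1}  Σf=1+1+1+1=4
q^10  k|10↦f(k): 10:1 5:1 2:1 1:1  a_10=4

2, 4, 4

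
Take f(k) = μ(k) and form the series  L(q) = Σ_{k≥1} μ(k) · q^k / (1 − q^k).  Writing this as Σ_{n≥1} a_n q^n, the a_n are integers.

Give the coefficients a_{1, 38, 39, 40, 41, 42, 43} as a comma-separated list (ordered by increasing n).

1, 0, 0, 0, 0, 0, 0

[q^1] μ(1)=1 ⇒ 1
n=38: 38·1 19·2 2·19 1·38  μ→[1+(-1)+(-1)+1]=0
q^39  k|39↦μ(k): 1:1 3:-1 13:-1 39:1  a_39=0
d|40:{40,20,10,8,5,4,2,1}  Σμ=0+0+1+0+(-1)+0+(-1)+1=0
n=41: 41·1 1·41  μ→[(-1)+1]=0
[q^42] μ(42)=-1,μ(21)=1,μ(14)=1,μ(7)=-1,μ(6)=1,μ(3)=-1,μ(2)=-1,μ(1)=1 ⇒ 0
n=43: 43·1 1·43  μ→[(-1)+1]=0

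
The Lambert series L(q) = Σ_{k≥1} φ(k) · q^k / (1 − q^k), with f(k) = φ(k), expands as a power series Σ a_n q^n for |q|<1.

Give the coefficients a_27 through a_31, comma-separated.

q^27  k|27↦φ(k): 27:18 9:6 3:2 1:1  a_27=27
n=28: 1·28 2·14 4·7 7·4 14·2 28·1  φ→[1+1+2+6+6+12]=28
q^29  k|29↦φ(k): 1:1 29:28  a_29=29
q^30  k|30↦φ(k): 1:1 2:1 3:2 5:4 6:2 10:4 15:8 30:8  a_30=30
n=31: 1·31 31·1  φ→[1+30]=31

27, 28, 29, 30, 31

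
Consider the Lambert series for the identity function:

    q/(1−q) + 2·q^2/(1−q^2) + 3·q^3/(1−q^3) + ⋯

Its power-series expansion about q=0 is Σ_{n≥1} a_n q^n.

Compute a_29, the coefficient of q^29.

a_29 = 30

d|29:{29,1}  Σf=29+1=30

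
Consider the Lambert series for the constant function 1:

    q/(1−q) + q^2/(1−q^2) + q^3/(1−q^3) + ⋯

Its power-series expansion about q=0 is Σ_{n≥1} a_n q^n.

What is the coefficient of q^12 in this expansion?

a_12 = 6

[q^12] f(12)=1,f(6)=1,f(4)=1,f(3)=1,f(2)=1,f(1)=1 ⇒ 6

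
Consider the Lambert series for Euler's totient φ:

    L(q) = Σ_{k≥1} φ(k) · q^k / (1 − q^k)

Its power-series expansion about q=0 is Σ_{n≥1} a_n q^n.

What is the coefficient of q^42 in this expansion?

d|42:{42,21,14,7,6,3,2,1}  Σφ=12+12+6+6+2+2+1+1=42

a_42 = 42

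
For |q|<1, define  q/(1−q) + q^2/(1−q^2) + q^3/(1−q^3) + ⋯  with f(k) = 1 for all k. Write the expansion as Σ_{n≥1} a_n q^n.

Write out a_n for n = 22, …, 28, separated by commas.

4, 2, 8, 3, 4, 4, 6

d|22:{1,2,11,22}  Σf=1+1+1+1=4
n=23: 1·23 23·1  f→[1+1]=2
q^24  k|24↦f(k): 1:1 2:1 3:1 4:1 6:1 8:1 12:1 24:1  a_24=8
q^25  k|25↦f(k): 1:1 5:1 25:1  a_25=3
d|26:{26,13,2,1}  Σf=1+1+1+1=4
n=27: 1·27 3·9 9·3 27·1  f→[1+1+1+1]=4
[q^28] f(28)=1,f(14)=1,f(7)=1,f(4)=1,f(2)=1,f(1)=1 ⇒ 6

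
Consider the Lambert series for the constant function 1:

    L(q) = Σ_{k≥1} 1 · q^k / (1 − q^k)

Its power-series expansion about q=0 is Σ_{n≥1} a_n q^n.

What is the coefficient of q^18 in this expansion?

q^18  k|18↦f(k): 1:1 2:1 3:1 6:1 9:1 18:1  a_18=6

a_18 = 6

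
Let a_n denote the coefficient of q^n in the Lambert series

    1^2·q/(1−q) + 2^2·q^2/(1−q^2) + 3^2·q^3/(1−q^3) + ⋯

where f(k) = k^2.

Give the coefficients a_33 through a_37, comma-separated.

[q^33] f(1)=1,f(3)=9,f(11)=121,f(33)=1089 ⇒ 1220
n=34: 34·1 17·2 2·17 1·34  f→[1156+289+4+1]=1450
d|35:{1,5,7,35}  Σf=1+25+49+1225=1300
q^36  k|36↦f(k): 36:1296 18:324 12:144 9:81 6:36 4:16 3:9 2:4 1:1  a_36=1911
d|37:{1,37}  Σf=1+1369=1370

1220, 1450, 1300, 1911, 1370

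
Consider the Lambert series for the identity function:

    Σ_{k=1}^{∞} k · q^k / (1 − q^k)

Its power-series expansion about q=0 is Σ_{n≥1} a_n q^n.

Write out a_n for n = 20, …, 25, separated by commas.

42, 32, 36, 24, 60, 31

n=20: 1·20 2·10 4·5 5·4 10·2 20·1  f→[1+2+4+5+10+20]=42
d|21:{1,3,7,21}  Σf=1+3+7+21=32
q^22  k|22↦f(k): 22:22 11:11 2:2 1:1  a_22=36
d|23:{1,23}  Σf=1+23=24
q^24  k|24↦f(k): 24:24 12:12 8:8 6:6 4:4 3:3 2:2 1:1  a_24=60
[q^25] f(1)=1,f(5)=5,f(25)=25 ⇒ 31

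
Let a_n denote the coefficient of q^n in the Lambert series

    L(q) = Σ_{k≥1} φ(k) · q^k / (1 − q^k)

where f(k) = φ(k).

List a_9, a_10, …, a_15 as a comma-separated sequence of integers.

d|9:{1,3,9}  Σφ=1+2+6=9
q^10  k|10↦φ(k): 1:1 2:1 5:4 10:4  a_10=10
n=11: 11·1 1·11  φ→[10+1]=11
q^12  k|12↦φ(k): 12:4 6:2 4:2 3:2 2:1 1:1  a_12=12
[q^13] φ(1)=1,φ(13)=12 ⇒ 13
d|14:{14,7,2,1}  Σφ=6+6+1+1=14
d|15:{1,3,5,15}  Σφ=1+2+4+8=15

9, 10, 11, 12, 13, 14, 15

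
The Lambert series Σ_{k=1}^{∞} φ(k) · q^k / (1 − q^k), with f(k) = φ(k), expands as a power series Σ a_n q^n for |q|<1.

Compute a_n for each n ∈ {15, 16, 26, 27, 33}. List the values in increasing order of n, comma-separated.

d|15:{15,5,3,1}  Σφ=8+4+2+1=15
n=16: 16·1 8·2 4·4 2·8 1·16  φ→[8+4+2+1+1]=16
d|26:{26,13,2,1}  Σφ=12+12+1+1=26
d|27:{27,9,3,1}  Σφ=18+6+2+1=27
[q^33] φ(1)=1,φ(3)=2,φ(11)=10,φ(33)=20 ⇒ 33

15, 16, 26, 27, 33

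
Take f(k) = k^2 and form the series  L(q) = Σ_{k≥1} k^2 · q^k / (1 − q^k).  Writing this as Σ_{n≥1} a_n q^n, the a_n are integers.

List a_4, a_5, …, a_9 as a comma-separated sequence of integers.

21, 26, 50, 50, 85, 91

n=4: 1·4 2·2 4·1  f→[1+4+16]=21
q^5  k|5↦f(k): 5:25 1:1  a_5=26
d|6:{1,2,3,6}  Σf=1+4+9+36=50
[q^7] f(1)=1,f(7)=49 ⇒ 50
[q^8] f(8)=64,f(4)=16,f(2)=4,f(1)=1 ⇒ 85
d|9:{9,3,1}  Σf=81+9+1=91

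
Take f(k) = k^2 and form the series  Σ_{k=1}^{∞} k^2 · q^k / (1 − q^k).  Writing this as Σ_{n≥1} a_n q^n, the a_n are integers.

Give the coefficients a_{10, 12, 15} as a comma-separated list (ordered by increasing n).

130, 210, 260

[q^10] f(10)=100,f(5)=25,f(2)=4,f(1)=1 ⇒ 130
[q^12] f(12)=144,f(6)=36,f(4)=16,f(3)=9,f(2)=4,f(1)=1 ⇒ 210
d|15:{15,5,3,1}  Σf=225+25+9+1=260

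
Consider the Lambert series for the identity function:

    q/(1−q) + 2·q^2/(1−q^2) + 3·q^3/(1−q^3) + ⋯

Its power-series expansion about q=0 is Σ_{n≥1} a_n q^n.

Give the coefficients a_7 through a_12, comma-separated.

8, 15, 13, 18, 12, 28

q^7  k|7↦f(k): 7:7 1:1  a_7=8
d|8:{8,4,2,1}  Σf=8+4+2+1=15
d|9:{1,3,9}  Σf=1+3+9=13
n=10: 1·10 2·5 5·2 10·1  f→[1+2+5+10]=18
n=11: 11·1 1·11  f→[11+1]=12
q^12  k|12↦f(k): 12:12 6:6 4:4 3:3 2:2 1:1  a_12=28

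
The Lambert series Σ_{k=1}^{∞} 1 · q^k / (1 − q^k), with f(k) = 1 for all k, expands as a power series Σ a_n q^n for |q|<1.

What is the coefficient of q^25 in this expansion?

d|25:{1,5,25}  Σf=1+1+1=3

a_25 = 3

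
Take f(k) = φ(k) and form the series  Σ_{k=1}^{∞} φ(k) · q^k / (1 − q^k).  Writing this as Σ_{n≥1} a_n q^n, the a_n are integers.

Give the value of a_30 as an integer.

d|30:{30,15,10,6,5,3,2,1}  Σφ=8+8+4+2+4+2+1+1=30

a_30 = 30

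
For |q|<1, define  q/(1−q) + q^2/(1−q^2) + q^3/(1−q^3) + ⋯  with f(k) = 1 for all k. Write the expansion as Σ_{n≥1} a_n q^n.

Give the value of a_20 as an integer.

a_20 = 6

d|20:{20,10,5,4,2,1}  Σf=1+1+1+1+1+1=6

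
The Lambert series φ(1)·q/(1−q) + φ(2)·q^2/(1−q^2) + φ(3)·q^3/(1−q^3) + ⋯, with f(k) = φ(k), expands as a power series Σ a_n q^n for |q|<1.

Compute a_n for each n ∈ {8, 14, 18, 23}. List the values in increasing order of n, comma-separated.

q^8  k|8↦φ(k): 8:4 4:2 2:1 1:1  a_8=8
n=14: 14·1 7·2 2·7 1·14  φ→[6+6+1+1]=14
[q^18] φ(1)=1,φ(2)=1,φ(3)=2,φ(6)=2,φ(9)=6,φ(18)=6 ⇒ 18
[q^23] φ(1)=1,φ(23)=22 ⇒ 23

8, 14, 18, 23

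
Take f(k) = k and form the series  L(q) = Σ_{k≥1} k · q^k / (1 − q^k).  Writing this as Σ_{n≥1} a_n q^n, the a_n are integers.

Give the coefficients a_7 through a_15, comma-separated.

q^7  k|7↦f(k): 1:1 7:7  a_7=8
q^8  k|8↦f(k): 8:8 4:4 2:2 1:1  a_8=15
n=9: 1·9 3·3 9·1  f→[1+3+9]=13
n=10: 10·1 5·2 2·5 1·10  f→[10+5+2+1]=18
q^11  k|11↦f(k): 11:11 1:1  a_11=12
d|12:{1,2,3,4,6,12}  Σf=1+2+3+4+6+12=28
[q^13] f(13)=13,f(1)=1 ⇒ 14
n=14: 1·14 2·7 7·2 14·1  f→[1+2+7+14]=24
n=15: 15·1 5·3 3·5 1·15  f→[15+5+3+1]=24

8, 15, 13, 18, 12, 28, 14, 24, 24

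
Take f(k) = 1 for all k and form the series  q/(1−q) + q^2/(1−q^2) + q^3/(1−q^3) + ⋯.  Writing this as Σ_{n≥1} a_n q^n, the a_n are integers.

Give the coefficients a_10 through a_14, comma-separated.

4, 2, 6, 2, 4

n=10: 10·1 5·2 2·5 1·10  f→[1+1+1+1]=4
[q^11] f(11)=1,f(1)=1 ⇒ 2
q^12  k|12↦f(k): 12:1 6:1 4:1 3:1 2:1 1:1  a_12=6
n=13: 1·13 13·1  f→[1+1]=2
[q^14] f(1)=1,f(2)=1,f(7)=1,f(14)=1 ⇒ 4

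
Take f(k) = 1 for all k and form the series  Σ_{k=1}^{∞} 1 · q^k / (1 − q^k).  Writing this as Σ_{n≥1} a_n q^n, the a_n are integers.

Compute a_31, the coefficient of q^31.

a_31 = 2

n=31: 1·31 31·1  f→[1+1]=2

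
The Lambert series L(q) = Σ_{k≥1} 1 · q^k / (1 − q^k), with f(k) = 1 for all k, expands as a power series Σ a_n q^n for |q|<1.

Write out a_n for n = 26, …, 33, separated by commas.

4, 4, 6, 2, 8, 2, 6, 4

[q^26] f(26)=1,f(13)=1,f(2)=1,f(1)=1 ⇒ 4
[q^27] f(1)=1,f(3)=1,f(9)=1,f(27)=1 ⇒ 4
q^28  k|28↦f(k): 28:1 14:1 7:1 4:1 2:1 1:1  a_28=6
q^29  k|29↦f(k): 1:1 29:1  a_29=2
d|30:{1,2,3,5,6,10,15,30}  Σf=1+1+1+1+1+1+1+1=8
d|31:{31,1}  Σf=1+1=2
d|32:{32,16,8,4,2,1}  Σf=1+1+1+1+1+1=6
[q^33] f(1)=1,f(3)=1,f(11)=1,f(33)=1 ⇒ 4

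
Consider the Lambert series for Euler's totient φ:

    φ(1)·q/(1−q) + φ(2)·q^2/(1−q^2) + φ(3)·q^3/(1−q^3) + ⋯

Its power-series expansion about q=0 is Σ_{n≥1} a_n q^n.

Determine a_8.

n=8: 8·1 4·2 2·4 1·8  φ→[4+2+1+1]=8

a_8 = 8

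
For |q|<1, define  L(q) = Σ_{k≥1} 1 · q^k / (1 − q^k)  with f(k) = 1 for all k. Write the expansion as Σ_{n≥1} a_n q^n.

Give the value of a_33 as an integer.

d|33:{1,3,11,33}  Σf=1+1+1+1=4

a_33 = 4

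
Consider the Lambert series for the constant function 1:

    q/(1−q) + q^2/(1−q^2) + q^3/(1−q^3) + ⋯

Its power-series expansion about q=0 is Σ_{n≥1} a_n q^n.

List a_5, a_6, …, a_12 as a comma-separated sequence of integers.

2, 4, 2, 4, 3, 4, 2, 6

[q^5] f(5)=1,f(1)=1 ⇒ 2
d|6:{1,2,3,6}  Σf=1+1+1+1=4
[q^7] f(1)=1,f(7)=1 ⇒ 2
q^8  k|8↦f(k): 1:1 2:1 4:1 8:1  a_8=4
n=9: 9·1 3·3 1·9  f→[1+1+1]=3
d|10:{10,5,2,1}  Σf=1+1+1+1=4
[q^11] f(1)=1,f(11)=1 ⇒ 2
q^12  k|12↦f(k): 12:1 6:1 4:1 3:1 2:1 1:1  a_12=6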